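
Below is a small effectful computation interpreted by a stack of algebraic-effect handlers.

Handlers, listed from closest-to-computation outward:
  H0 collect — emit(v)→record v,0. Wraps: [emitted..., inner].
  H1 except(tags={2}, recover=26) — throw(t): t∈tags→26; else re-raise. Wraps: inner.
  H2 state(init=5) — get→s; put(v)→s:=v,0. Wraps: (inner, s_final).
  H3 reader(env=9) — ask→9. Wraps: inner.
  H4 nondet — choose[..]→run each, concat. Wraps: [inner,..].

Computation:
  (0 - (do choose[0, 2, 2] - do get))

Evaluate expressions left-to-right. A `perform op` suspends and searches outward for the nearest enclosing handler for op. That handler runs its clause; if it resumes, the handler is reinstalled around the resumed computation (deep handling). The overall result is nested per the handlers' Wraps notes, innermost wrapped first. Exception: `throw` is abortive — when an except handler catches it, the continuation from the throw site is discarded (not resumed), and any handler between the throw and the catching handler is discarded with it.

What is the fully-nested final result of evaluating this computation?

Answer: [([5], 5), ([3], 5), ([3], 5)]

Evaluation trace:
choose[0, 2, 2] @ H4
  branch[0] choose=0:
    get @ H2 ⇒ 5
    H0 returns [5]
    H1 returns [5]
    H2 returns ([5], 5)
    H3 returns ([5], 5)
    H4 returns [([5], 5)]
  branch[1] choose=2:
    get @ H2 ⇒ 5
    H0 returns [3]
    H1 returns [3]
    H2 returns ([3], 5)
    H3 returns ([3], 5)
    H4 returns [([3], 5)]
  branch[2] choose=2:
    get @ H2 ⇒ 5
    H0 returns [3]
    H1 returns [3]
    H2 returns ([3], 5)
    H3 returns ([3], 5)
    H4 returns [([3], 5)]
= [([5], 5), ([3], 5), ([3], 5)]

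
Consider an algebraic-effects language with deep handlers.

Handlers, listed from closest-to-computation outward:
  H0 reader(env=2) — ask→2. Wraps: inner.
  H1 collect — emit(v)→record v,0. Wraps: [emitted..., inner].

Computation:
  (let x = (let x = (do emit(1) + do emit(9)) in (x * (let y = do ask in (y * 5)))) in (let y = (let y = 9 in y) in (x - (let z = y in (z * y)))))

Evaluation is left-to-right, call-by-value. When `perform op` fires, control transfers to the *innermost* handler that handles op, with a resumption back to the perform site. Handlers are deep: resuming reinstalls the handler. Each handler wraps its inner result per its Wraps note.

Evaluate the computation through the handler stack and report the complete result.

Step-by-step:
emit(1) @ H1 ⇒ out+=1
emit(9) @ H1 ⇒ out+=9
ask @ H0 ⇒ 2
H0 returns -81
H1 returns [1, 9, -81]
= [1, 9, -81]

Answer: [1, 9, -81]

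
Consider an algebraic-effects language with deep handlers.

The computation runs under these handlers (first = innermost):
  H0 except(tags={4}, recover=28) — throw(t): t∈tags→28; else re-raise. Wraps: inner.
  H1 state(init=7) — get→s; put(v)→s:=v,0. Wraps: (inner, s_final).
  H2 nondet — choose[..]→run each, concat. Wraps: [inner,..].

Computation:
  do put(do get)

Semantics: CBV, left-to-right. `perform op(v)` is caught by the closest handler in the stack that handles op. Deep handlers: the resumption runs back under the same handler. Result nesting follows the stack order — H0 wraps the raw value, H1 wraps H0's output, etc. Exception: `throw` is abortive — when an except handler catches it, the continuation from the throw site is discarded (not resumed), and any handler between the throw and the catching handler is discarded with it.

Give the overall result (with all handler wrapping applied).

Answer: [(0, 7)]

Working:
get @ H1 ⇒ 7
put(7) @ H1 ⇒ s:=7
H0 returns 0
H1 returns (0, 7)
H2 returns [(0, 7)]
= [(0, 7)]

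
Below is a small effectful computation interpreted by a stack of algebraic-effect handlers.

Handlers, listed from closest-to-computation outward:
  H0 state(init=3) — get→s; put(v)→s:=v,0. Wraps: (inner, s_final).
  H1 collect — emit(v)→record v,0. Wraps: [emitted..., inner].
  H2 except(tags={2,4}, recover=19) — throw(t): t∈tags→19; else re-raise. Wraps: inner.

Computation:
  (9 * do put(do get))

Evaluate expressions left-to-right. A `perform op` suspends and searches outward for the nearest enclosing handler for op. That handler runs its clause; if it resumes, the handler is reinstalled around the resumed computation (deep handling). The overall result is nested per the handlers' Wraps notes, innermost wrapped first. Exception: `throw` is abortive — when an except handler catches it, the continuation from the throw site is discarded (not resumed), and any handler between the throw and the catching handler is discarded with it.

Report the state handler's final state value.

Evaluation trace:
get @ H0 ⇒ 3
put(3) @ H0 ⇒ s:=3
H0 returns (0, 3)
H1 returns [(0, 3)]
H2 returns [(0, 3)]
= [(0, 3)]

Answer: 3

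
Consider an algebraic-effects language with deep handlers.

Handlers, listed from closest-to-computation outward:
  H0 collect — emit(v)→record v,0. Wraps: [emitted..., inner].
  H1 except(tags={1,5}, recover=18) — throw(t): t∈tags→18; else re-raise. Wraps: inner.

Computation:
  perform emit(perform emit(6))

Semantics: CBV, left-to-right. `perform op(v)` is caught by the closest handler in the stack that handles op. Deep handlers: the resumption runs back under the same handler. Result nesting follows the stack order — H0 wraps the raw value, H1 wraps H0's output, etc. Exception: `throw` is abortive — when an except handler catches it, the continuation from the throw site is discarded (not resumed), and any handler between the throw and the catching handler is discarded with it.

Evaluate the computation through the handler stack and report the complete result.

Answer: [6, 0, 0]

Evaluation trace:
emit(6) @ H0 ⇒ out+=6
emit(0) @ H0 ⇒ out+=0
H0 returns [6, 0, 0]
H1 returns [6, 0, 0]
= [6, 0, 0]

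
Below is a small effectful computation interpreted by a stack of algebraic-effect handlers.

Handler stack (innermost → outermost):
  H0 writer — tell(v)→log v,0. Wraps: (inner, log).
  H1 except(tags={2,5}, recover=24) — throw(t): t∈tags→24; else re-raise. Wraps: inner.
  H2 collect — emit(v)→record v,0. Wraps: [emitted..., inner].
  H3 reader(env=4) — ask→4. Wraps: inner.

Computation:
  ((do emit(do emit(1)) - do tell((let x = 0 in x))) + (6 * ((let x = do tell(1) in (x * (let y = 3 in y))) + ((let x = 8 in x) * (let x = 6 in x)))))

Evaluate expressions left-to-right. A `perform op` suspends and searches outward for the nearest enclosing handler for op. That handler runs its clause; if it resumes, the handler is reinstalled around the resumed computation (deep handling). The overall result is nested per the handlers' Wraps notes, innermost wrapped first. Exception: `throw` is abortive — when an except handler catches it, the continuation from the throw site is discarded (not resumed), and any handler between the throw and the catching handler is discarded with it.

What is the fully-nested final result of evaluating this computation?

Answer: [1, 0, (288, (0, 1))]

Step-by-step:
emit(1) @ H2 ⇒ out+=1
emit(0) @ H2 ⇒ out+=0
tell(0) @ H0 ⇒ log+=0
tell(1) @ H0 ⇒ log+=1
H0 returns (288, (0, 1))
H1 returns (288, (0, 1))
H2 returns [1, 0, (288, (0, 1))]
H3 returns [1, 0, (288, (0, 1))]
= [1, 0, (288, (0, 1))]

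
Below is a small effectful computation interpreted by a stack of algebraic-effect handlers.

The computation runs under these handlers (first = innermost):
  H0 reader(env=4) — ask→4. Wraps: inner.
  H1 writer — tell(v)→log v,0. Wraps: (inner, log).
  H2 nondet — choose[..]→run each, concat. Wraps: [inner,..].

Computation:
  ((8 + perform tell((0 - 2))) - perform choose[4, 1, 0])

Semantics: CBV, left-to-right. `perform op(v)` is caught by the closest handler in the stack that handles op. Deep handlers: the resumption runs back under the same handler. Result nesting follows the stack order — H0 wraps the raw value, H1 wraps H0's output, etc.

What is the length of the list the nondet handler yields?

Evaluation trace:
tell(-2) @ H1 ⇒ log+=-2
choose[4, 1, 0] @ H2
  branch[0] choose=4:
    H0 returns 4
    H1 returns (4, (-2))
    H2 returns [(4, (-2))]
  branch[1] choose=1:
    H0 returns 7
    H1 returns (7, (-2))
    H2 returns [(7, (-2))]
  branch[2] choose=0:
    H0 returns 8
    H1 returns (8, (-2))
    H2 returns [(8, (-2))]
= [(4, (-2)), (7, (-2)), (8, (-2))]

Answer: 3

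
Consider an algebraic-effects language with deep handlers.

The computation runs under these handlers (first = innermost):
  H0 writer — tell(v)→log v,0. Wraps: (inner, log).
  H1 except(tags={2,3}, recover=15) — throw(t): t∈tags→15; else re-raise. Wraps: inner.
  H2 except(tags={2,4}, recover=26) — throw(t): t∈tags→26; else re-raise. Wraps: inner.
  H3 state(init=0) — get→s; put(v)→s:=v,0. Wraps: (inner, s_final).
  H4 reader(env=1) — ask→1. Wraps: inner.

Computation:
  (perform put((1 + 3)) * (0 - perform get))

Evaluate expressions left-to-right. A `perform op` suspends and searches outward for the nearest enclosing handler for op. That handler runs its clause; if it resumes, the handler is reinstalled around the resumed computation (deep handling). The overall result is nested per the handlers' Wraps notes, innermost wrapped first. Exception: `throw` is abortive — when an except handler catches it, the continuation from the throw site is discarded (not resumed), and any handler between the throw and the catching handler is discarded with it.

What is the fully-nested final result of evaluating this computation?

Evaluation trace:
put(4) @ H3 ⇒ s:=4
get @ H3 ⇒ 4
H0 returns (0, ())
H1 returns (0, ())
H2 returns (0, ())
H3 returns ((0, ()), 4)
H4 returns ((0, ()), 4)
= ((0, ()), 4)

Answer: ((0, ()), 4)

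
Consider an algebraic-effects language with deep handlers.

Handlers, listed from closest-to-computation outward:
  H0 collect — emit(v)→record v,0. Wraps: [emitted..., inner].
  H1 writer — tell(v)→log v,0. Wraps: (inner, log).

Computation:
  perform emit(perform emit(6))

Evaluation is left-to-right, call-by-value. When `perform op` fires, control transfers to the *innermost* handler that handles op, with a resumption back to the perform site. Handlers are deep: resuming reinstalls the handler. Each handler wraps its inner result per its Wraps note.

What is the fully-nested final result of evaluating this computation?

Answer: ([6, 0, 0], ())

Working:
emit(6) @ H0 ⇒ out+=6
emit(0) @ H0 ⇒ out+=0
H0 returns [6, 0, 0]
H1 returns ([6, 0, 0], ())
= ([6, 0, 0], ())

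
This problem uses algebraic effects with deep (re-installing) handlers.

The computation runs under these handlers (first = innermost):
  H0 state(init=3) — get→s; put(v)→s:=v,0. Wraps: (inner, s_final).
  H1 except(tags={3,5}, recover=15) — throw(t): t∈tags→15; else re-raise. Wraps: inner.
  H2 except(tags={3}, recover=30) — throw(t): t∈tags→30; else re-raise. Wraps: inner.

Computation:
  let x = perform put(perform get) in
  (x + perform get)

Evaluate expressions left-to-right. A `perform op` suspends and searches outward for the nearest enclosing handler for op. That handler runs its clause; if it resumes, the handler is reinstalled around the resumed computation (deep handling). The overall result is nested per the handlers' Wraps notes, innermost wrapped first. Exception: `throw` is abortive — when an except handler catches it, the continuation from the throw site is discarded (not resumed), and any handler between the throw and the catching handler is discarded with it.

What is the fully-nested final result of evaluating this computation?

Step-by-step:
get @ H0 ⇒ 3
put(3) @ H0 ⇒ s:=3
get @ H0 ⇒ 3
H0 returns (3, 3)
H1 returns (3, 3)
H2 returns (3, 3)
= (3, 3)

Answer: (3, 3)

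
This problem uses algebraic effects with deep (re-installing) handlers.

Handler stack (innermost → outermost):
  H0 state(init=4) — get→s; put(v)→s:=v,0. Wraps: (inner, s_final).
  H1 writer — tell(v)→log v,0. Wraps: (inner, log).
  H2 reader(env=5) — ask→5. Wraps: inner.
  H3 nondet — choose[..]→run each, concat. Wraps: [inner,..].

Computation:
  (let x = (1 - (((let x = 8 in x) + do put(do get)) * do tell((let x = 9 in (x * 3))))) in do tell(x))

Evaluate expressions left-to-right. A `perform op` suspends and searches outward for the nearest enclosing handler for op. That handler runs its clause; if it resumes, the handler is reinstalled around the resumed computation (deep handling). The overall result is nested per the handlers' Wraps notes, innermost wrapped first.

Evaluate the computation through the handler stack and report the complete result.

Answer: [((0, 4), (27, 1))]

Step-by-step:
get @ H0 ⇒ 4
put(4) @ H0 ⇒ s:=4
tell(27) @ H1 ⇒ log+=27
tell(1) @ H1 ⇒ log+=1
H0 returns (0, 4)
H1 returns ((0, 4), (27, 1))
H2 returns ((0, 4), (27, 1))
H3 returns [((0, 4), (27, 1))]
= [((0, 4), (27, 1))]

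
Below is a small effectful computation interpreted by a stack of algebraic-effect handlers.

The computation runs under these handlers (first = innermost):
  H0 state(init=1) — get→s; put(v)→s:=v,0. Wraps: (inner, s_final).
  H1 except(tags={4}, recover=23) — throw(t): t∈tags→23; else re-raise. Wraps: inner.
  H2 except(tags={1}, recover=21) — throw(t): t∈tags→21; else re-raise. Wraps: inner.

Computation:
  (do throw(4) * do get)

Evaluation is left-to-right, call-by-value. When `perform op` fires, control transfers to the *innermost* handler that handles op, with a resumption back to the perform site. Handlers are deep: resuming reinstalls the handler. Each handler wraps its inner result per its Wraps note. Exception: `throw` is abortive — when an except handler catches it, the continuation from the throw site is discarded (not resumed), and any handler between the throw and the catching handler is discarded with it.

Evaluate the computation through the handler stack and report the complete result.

Working:
throw(4) @ H1 caught ⇒ 23
H2 returns 23
= 23

Answer: 23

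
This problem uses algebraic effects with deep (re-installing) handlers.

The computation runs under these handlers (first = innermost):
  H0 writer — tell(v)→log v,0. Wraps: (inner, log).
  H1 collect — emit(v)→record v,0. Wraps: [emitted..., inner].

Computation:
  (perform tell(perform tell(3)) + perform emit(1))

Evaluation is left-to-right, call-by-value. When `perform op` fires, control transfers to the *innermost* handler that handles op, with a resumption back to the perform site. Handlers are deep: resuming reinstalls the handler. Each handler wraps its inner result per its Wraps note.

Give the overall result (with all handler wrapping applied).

Working:
tell(3) @ H0 ⇒ log+=3
tell(0) @ H0 ⇒ log+=0
emit(1) @ H1 ⇒ out+=1
H0 returns (0, (3, 0))
H1 returns [1, (0, (3, 0))]
= [1, (0, (3, 0))]

Answer: [1, (0, (3, 0))]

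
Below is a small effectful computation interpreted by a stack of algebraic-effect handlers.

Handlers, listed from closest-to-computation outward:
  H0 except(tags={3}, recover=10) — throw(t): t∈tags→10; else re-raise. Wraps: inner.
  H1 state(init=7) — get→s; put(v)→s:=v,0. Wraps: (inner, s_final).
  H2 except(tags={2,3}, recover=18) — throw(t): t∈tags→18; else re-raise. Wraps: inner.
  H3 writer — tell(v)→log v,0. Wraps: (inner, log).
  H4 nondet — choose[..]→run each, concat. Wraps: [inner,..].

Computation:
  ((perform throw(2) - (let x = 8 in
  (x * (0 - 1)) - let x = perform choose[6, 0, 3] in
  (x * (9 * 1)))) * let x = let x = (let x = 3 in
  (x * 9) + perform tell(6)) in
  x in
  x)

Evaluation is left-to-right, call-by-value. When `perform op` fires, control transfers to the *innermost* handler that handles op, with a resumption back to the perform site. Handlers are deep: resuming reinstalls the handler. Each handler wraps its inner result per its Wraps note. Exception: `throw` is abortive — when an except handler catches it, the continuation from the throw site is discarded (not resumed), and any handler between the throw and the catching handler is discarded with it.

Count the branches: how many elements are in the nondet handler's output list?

Answer: 1

Step-by-step:
throw(2) @ H0 re-raised
throw(2) @ H2 caught ⇒ 18
H3 returns (18, ())
H4 returns [(18, ())]
= [(18, ())]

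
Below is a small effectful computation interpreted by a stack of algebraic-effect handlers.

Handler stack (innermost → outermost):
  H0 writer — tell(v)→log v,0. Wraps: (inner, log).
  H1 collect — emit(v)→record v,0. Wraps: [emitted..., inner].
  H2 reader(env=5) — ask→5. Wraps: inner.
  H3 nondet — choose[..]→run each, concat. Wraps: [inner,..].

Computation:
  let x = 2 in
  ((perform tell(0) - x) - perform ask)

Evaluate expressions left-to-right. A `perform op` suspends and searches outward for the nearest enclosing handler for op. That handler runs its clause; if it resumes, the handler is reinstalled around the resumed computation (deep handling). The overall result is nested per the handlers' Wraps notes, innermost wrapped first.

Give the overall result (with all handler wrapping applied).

Answer: [[(-7, (0))]]

Working:
tell(0) @ H0 ⇒ log+=0
ask @ H2 ⇒ 5
H0 returns (-7, (0))
H1 returns [(-7, (0))]
H2 returns [(-7, (0))]
H3 returns [[(-7, (0))]]
= [[(-7, (0))]]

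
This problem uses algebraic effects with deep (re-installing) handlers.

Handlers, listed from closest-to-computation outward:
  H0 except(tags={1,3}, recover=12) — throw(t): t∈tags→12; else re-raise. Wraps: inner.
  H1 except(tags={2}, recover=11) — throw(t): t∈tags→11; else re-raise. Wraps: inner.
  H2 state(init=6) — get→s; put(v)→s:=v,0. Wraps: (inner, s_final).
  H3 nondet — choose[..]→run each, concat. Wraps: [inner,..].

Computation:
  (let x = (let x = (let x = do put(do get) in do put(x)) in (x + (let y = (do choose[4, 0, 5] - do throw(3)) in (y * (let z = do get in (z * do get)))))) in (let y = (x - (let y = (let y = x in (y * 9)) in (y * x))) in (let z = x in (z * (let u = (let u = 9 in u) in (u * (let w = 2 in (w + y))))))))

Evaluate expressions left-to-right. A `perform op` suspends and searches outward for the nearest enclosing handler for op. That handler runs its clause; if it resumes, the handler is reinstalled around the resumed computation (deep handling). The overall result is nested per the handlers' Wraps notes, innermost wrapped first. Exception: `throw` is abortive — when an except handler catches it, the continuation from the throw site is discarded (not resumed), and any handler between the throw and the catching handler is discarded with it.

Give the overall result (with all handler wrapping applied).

Answer: [(12, 0), (12, 0), (12, 0)]

Working:
get @ H2 ⇒ 6
put(6) @ H2 ⇒ s:=6
put(0) @ H2 ⇒ s:=0
choose[4, 0, 5] @ H3
  branch[0] choose=4:
    throw(3) @ H0 caught ⇒ 12
    H1 returns 12
    H2 returns (12, 0)
    H3 returns [(12, 0)]
  branch[1] choose=0:
    throw(3) @ H0 caught ⇒ 12
    H1 returns 12
    H2 returns (12, 0)
    H3 returns [(12, 0)]
  branch[2] choose=5:
    throw(3) @ H0 caught ⇒ 12
    H1 returns 12
    H2 returns (12, 0)
    H3 returns [(12, 0)]
= [(12, 0), (12, 0), (12, 0)]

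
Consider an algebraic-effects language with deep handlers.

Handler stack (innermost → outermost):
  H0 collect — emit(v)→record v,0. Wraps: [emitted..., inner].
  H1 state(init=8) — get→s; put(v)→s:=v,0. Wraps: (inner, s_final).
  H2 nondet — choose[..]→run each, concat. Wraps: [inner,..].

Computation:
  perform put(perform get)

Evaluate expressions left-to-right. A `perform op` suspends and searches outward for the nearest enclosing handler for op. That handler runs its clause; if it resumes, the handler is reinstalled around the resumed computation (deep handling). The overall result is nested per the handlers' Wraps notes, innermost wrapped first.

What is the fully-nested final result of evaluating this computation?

Evaluation trace:
get @ H1 ⇒ 8
put(8) @ H1 ⇒ s:=8
H0 returns [0]
H1 returns ([0], 8)
H2 returns [([0], 8)]
= [([0], 8)]

Answer: [([0], 8)]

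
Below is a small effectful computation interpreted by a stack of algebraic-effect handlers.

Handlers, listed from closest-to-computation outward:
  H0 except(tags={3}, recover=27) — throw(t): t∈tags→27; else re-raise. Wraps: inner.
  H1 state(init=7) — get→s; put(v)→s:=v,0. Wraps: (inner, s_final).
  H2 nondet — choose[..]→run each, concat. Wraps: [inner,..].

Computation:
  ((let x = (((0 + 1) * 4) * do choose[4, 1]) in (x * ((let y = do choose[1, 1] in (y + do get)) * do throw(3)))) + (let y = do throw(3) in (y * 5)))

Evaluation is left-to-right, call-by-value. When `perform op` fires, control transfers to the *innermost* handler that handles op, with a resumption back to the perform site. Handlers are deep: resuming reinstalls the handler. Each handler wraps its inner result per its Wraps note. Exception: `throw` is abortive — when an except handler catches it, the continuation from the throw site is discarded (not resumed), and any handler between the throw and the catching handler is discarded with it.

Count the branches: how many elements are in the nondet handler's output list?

Step-by-step:
choose[4, 1] @ H2
  branch[0] choose=4:
    choose[1, 1] @ H2
      branch[0] choose=1:
        get @ H1 ⇒ 7
        throw(3) @ H0 caught ⇒ 27
        H1 returns (27, 7)
        H2 returns [(27, 7)]
      branch[1] choose=1:
        get @ H1 ⇒ 7
        throw(3) @ H0 caught ⇒ 27
        H1 returns (27, 7)
        H2 returns [(27, 7)]
  branch[1] choose=1:
    choose[1, 1] @ H2
      branch[0] choose=1:
        get @ H1 ⇒ 7
        throw(3) @ H0 caught ⇒ 27
        H1 returns (27, 7)
        H2 returns [(27, 7)]
      branch[1] choose=1:
        get @ H1 ⇒ 7
        throw(3) @ H0 caught ⇒ 27
        H1 returns (27, 7)
        H2 returns [(27, 7)]
= [(27, 7), (27, 7), (27, 7), (27, 7)]

Answer: 4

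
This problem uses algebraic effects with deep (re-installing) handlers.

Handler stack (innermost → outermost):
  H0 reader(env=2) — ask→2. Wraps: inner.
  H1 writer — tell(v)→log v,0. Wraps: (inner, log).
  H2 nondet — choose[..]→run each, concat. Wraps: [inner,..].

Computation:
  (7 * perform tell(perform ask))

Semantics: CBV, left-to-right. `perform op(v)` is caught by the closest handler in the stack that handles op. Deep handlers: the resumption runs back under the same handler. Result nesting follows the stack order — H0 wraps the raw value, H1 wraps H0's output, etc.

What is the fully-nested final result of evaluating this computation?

Working:
ask @ H0 ⇒ 2
tell(2) @ H1 ⇒ log+=2
H0 returns 0
H1 returns (0, (2))
H2 returns [(0, (2))]
= [(0, (2))]

Answer: [(0, (2))]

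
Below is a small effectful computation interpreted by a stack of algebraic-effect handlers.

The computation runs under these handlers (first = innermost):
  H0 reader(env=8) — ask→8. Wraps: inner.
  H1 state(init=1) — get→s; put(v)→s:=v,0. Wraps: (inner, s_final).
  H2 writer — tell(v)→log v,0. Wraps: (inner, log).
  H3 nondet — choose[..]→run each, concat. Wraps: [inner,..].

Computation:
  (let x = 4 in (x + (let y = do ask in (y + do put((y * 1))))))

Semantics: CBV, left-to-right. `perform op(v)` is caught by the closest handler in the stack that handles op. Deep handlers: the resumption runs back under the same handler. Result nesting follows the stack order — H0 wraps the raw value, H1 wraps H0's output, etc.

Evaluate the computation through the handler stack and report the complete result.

Answer: [((12, 8), ())]

Working:
ask @ H0 ⇒ 8
put(8) @ H1 ⇒ s:=8
H0 returns 12
H1 returns (12, 8)
H2 returns ((12, 8), ())
H3 returns [((12, 8), ())]
= [((12, 8), ())]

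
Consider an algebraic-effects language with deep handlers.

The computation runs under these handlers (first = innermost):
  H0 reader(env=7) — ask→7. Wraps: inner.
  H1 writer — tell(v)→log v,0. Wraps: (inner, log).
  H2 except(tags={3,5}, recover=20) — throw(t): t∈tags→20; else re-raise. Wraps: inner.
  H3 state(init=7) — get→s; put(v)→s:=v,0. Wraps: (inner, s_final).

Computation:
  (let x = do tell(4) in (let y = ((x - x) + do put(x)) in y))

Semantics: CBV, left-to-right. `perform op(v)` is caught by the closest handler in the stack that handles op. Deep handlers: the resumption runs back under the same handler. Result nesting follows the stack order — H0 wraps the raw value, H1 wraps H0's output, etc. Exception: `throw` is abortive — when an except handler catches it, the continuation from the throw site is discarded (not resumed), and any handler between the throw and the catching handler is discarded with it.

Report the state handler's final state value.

Working:
tell(4) @ H1 ⇒ log+=4
put(0) @ H3 ⇒ s:=0
H0 returns 0
H1 returns (0, (4))
H2 returns (0, (4))
H3 returns ((0, (4)), 0)
= ((0, (4)), 0)

Answer: 0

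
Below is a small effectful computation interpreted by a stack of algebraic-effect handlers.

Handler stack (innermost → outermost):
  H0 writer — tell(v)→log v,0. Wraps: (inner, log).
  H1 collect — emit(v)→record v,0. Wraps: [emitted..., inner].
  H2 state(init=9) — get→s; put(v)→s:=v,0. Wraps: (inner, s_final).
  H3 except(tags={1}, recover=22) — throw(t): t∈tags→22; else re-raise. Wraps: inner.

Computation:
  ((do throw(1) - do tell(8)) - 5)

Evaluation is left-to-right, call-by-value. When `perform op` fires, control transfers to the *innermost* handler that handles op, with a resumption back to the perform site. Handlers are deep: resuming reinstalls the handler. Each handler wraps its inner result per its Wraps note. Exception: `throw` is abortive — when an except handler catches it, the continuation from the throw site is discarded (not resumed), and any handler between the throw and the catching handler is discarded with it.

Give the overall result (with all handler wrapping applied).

Answer: 22

Evaluation trace:
throw(1) @ H3 caught ⇒ 22
= 22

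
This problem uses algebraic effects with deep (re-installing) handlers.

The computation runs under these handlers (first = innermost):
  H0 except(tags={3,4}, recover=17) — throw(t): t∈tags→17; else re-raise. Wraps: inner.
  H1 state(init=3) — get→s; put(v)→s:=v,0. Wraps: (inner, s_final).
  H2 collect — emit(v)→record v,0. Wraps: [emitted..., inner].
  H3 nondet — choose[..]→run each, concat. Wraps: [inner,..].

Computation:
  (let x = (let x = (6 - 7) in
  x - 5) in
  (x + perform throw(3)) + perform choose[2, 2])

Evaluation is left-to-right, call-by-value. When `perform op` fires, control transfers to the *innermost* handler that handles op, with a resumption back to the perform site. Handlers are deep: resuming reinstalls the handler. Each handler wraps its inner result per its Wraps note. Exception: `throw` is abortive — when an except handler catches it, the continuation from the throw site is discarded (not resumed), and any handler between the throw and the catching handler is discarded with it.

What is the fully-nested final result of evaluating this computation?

Answer: [[(17, 3)]]

Evaluation trace:
throw(3) @ H0 caught ⇒ 17
H1 returns (17, 3)
H2 returns [(17, 3)]
H3 returns [[(17, 3)]]
= [[(17, 3)]]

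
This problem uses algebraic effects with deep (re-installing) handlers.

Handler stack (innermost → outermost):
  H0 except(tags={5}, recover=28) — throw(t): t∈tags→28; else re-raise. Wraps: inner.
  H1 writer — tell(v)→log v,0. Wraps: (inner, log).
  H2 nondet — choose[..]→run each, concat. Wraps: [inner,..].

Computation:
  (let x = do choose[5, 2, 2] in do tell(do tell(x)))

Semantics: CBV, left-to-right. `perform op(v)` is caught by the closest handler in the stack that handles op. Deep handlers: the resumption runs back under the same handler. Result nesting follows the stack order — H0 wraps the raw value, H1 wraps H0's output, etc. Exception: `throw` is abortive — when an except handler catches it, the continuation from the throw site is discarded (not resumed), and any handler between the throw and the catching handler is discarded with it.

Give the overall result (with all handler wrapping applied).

Evaluation trace:
choose[5, 2, 2] @ H2
  branch[0] choose=5:
    tell(5) @ H1 ⇒ log+=5
    tell(0) @ H1 ⇒ log+=0
    H0 returns 0
    H1 returns (0, (5, 0))
    H2 returns [(0, (5, 0))]
  branch[1] choose=2:
    tell(2) @ H1 ⇒ log+=2
    tell(0) @ H1 ⇒ log+=0
    H0 returns 0
    H1 returns (0, (2, 0))
    H2 returns [(0, (2, 0))]
  branch[2] choose=2:
    tell(2) @ H1 ⇒ log+=2
    tell(0) @ H1 ⇒ log+=0
    H0 returns 0
    H1 returns (0, (2, 0))
    H2 returns [(0, (2, 0))]
= [(0, (5, 0)), (0, (2, 0)), (0, (2, 0))]

Answer: [(0, (5, 0)), (0, (2, 0)), (0, (2, 0))]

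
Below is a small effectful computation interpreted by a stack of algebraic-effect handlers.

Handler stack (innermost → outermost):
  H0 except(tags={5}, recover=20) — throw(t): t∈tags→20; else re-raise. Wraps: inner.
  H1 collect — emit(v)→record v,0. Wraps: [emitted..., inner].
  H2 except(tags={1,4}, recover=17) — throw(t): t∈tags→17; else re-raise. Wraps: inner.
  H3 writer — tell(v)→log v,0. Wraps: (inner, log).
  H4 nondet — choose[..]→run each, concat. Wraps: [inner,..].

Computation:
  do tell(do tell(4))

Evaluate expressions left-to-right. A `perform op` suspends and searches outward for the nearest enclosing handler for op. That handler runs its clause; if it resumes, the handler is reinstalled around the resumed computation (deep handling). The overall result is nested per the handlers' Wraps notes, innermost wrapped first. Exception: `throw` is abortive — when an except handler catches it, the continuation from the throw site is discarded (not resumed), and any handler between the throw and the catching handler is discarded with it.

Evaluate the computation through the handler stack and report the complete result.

Answer: [([0], (4, 0))]

Evaluation trace:
tell(4) @ H3 ⇒ log+=4
tell(0) @ H3 ⇒ log+=0
H0 returns 0
H1 returns [0]
H2 returns [0]
H3 returns ([0], (4, 0))
H4 returns [([0], (4, 0))]
= [([0], (4, 0))]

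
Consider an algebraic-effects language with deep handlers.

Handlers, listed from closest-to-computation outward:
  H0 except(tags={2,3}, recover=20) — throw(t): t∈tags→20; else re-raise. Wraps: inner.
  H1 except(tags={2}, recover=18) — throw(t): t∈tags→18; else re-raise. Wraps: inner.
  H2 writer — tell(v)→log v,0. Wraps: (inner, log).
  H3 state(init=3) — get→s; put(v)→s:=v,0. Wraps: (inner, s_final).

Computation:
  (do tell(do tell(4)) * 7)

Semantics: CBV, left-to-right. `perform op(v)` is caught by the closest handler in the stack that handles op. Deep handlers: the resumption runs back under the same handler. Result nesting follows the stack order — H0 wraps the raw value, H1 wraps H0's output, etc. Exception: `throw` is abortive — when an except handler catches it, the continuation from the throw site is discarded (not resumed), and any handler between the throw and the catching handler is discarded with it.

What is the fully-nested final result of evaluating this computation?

Answer: ((0, (4, 0)), 3)

Evaluation trace:
tell(4) @ H2 ⇒ log+=4
tell(0) @ H2 ⇒ log+=0
H0 returns 0
H1 returns 0
H2 returns (0, (4, 0))
H3 returns ((0, (4, 0)), 3)
= ((0, (4, 0)), 3)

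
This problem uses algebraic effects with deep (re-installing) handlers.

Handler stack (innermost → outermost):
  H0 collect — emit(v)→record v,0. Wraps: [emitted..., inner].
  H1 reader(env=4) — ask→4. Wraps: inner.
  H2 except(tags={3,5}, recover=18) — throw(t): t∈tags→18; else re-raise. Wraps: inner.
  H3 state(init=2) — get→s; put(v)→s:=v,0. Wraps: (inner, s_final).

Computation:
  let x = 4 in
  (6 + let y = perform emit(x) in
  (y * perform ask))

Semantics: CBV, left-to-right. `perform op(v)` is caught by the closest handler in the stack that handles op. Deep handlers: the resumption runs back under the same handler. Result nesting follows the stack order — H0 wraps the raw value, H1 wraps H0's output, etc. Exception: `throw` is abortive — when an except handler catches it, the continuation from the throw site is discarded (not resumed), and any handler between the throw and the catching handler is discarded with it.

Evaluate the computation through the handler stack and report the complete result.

Working:
emit(4) @ H0 ⇒ out+=4
ask @ H1 ⇒ 4
H0 returns [4, 6]
H1 returns [4, 6]
H2 returns [4, 6]
H3 returns ([4, 6], 2)
= ([4, 6], 2)

Answer: ([4, 6], 2)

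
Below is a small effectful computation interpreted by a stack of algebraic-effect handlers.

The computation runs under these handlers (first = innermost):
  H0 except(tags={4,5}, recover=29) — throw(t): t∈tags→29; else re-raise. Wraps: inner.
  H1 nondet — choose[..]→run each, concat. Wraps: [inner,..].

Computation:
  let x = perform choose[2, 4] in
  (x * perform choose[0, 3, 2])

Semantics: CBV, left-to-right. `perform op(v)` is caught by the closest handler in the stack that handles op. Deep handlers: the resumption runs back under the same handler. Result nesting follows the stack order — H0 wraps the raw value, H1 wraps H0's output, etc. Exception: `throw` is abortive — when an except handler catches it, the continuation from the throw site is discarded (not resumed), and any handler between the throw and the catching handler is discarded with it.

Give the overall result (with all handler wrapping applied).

Working:
choose[2, 4] @ H1
  branch[0] choose=2:
    choose[0, 3, 2] @ H1
      branch[0] choose=0:
        H0 returns 0
        H1 returns [0]
      branch[1] choose=3:
        H0 returns 6
        H1 returns [6]
      branch[2] choose=2:
        H0 returns 4
        H1 returns [4]
  branch[1] choose=4:
    choose[0, 3, 2] @ H1
      branch[0] choose=0:
        H0 returns 0
        H1 returns [0]
      branch[1] choose=3:
        H0 returns 12
        H1 returns [12]
      branch[2] choose=2:
        H0 returns 8
        H1 returns [8]
= [0, 6, 4, 0, 12, 8]

Answer: [0, 6, 4, 0, 12, 8]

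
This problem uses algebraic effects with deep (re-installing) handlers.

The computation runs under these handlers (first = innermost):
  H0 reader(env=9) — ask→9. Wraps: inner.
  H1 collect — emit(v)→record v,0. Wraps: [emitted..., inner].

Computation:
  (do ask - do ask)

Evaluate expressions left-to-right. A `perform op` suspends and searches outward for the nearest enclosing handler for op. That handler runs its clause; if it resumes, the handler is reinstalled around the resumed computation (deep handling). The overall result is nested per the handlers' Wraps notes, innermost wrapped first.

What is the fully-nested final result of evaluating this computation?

Step-by-step:
ask @ H0 ⇒ 9
ask @ H0 ⇒ 9
H0 returns 0
H1 returns [0]
= [0]

Answer: [0]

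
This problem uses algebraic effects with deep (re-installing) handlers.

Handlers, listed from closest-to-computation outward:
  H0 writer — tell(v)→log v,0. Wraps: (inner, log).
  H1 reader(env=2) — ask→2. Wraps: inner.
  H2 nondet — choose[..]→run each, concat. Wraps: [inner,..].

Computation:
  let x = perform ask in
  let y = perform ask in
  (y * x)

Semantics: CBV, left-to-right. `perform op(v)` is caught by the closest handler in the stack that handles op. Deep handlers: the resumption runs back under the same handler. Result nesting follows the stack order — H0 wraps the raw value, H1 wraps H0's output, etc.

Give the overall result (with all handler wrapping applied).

Step-by-step:
ask @ H1 ⇒ 2
ask @ H1 ⇒ 2
H0 returns (4, ())
H1 returns (4, ())
H2 returns [(4, ())]
= [(4, ())]

Answer: [(4, ())]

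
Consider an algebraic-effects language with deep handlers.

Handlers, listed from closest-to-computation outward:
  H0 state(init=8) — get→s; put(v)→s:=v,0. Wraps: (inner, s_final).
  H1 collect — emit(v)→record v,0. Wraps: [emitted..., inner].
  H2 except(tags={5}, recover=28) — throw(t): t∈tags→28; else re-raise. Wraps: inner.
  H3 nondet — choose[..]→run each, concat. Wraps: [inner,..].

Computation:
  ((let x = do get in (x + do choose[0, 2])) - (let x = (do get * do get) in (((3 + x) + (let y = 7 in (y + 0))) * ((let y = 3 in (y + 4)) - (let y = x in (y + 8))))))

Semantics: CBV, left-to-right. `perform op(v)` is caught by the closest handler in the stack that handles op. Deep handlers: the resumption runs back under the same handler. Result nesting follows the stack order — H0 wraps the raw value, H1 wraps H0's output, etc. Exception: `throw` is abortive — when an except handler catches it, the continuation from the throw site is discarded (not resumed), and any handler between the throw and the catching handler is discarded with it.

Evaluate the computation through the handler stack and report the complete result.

Step-by-step:
get @ H0 ⇒ 8
choose[0, 2] @ H3
  branch[0] choose=0:
    get @ H0 ⇒ 8
    get @ H0 ⇒ 8
    H0 returns (4818, 8)
    H1 returns [(4818, 8)]
    H2 returns [(4818, 8)]
    H3 returns [[(4818, 8)]]
  branch[1] choose=2:
    get @ H0 ⇒ 8
    get @ H0 ⇒ 8
    H0 returns (4820, 8)
    H1 returns [(4820, 8)]
    H2 returns [(4820, 8)]
    H3 returns [[(4820, 8)]]
= [[(4818, 8)], [(4820, 8)]]

Answer: [[(4818, 8)], [(4820, 8)]]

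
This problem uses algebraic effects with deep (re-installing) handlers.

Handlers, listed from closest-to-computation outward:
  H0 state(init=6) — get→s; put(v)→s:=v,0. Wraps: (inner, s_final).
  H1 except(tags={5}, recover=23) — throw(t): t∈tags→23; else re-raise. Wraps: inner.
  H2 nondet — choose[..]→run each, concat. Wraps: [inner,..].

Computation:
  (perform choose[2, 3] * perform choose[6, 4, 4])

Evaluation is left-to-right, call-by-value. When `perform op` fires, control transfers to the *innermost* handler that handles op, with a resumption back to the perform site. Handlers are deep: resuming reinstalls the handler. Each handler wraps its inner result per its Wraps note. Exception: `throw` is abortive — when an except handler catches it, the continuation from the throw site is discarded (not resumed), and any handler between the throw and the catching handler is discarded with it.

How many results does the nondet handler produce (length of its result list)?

Evaluation trace:
choose[2, 3] @ H2
  branch[0] choose=2:
    choose[6, 4, 4] @ H2
      branch[0] choose=6:
        H0 returns (12, 6)
        H1 returns (12, 6)
        H2 returns [(12, 6)]
      branch[1] choose=4:
        H0 returns (8, 6)
        H1 returns (8, 6)
        H2 returns [(8, 6)]
      branch[2] choose=4:
        H0 returns (8, 6)
        H1 returns (8, 6)
        H2 returns [(8, 6)]
  branch[1] choose=3:
    choose[6, 4, 4] @ H2
      branch[0] choose=6:
        H0 returns (18, 6)
        H1 returns (18, 6)
        H2 returns [(18, 6)]
      branch[1] choose=4:
        H0 returns (12, 6)
        H1 returns (12, 6)
        H2 returns [(12, 6)]
      branch[2] choose=4:
        H0 returns (12, 6)
        H1 returns (12, 6)
        H2 returns [(12, 6)]
= [(12, 6), (8, 6), (8, 6), (18, 6), (12, 6), (12, 6)]

Answer: 6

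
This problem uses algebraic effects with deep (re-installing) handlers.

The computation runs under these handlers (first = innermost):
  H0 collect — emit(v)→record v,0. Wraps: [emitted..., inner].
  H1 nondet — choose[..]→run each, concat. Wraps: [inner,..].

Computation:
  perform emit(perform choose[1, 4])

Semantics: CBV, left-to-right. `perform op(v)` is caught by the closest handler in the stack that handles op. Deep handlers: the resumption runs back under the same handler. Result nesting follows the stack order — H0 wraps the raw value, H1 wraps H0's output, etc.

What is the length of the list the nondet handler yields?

Step-by-step:
choose[1, 4] @ H1
  branch[0] choose=1:
    emit(1) @ H0 ⇒ out+=1
    H0 returns [1, 0]
    H1 returns [[1, 0]]
  branch[1] choose=4:
    emit(4) @ H0 ⇒ out+=4
    H0 returns [4, 0]
    H1 returns [[4, 0]]
= [[1, 0], [4, 0]]

Answer: 2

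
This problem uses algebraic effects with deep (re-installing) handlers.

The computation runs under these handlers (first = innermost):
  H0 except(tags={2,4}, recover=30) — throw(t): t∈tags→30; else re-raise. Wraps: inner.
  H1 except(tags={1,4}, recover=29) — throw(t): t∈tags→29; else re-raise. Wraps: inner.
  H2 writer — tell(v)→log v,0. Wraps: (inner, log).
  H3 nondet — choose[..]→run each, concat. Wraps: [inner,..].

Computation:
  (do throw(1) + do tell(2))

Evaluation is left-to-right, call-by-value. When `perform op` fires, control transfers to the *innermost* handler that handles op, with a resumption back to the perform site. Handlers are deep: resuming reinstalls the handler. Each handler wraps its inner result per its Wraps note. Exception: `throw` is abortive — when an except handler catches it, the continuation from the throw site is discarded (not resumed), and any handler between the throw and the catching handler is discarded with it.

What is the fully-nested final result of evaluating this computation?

Answer: [(29, ())]

Evaluation trace:
throw(1) @ H0 re-raised
throw(1) @ H1 caught ⇒ 29
H2 returns (29, ())
H3 returns [(29, ())]
= [(29, ())]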